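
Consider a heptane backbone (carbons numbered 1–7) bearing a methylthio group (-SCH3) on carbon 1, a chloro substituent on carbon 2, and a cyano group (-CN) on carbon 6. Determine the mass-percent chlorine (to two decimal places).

Atom tally by fragment:
  CH3SCH2 → C:2 H:5 S:1
  CH(Cl) → C:1 H:1 Cl:1
  CH2 → C:1 H:2
  CH2 → C:1 H:2
  CH2 → C:1 H:2
  CH(CN) → C:2 H:1 N:1
  CH3 → C:1 H:3
Element totals:
  C: 9
  H: 16
  Cl: 1
  N: 1
  S: 1
Molecular formula: C9H16ClNS.
Molar mass = 205.744 g/mol.
Mass from Cl: 1 × 35.45 = 35.450 g/mol.
%Cl = 35.450 / 205.744 × 100 = 17.23%.

17.23%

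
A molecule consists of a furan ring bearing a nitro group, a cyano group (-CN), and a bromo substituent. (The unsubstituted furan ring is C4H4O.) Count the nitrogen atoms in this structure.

Atom tally by fragment:
  furan ring core → C:4 H:4 O:1
  (− 3 ring H displaced by substituents)
  + NO2 → N:1 O:2
  + CN → C:1 N:1
  + Br → Br:1
Element totals:
  C: 5
  H: 1
  Br: 1
  N: 2
  O: 3

2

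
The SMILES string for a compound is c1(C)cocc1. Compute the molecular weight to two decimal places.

82.10 g/mol

Atom tally by fragment:
  furan ring core → C:4 H:4 O:1
  (− 1 ring H displaced by substituents)
  + CH3 → C:1 H:3
Element totals:
  C: 5
  H: 6
  O: 1
Molecular formula: C5H6O.
  M = 5(12.011) + 6(1.008) + 15.999
    = 60.055 + 6.048 + 15.999 = 82.102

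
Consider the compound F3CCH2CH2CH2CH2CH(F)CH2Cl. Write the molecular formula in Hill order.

C7H11ClF4

Atom tally by fragment:
  F3CCH2 → C:2 H:2 F:3
  CH2 → C:1 H:2
  CH2 → C:1 H:2
  CH2 → C:1 H:2
  CH(F) → C:1 H:1 F:1
  CH2Cl → C:1 H:2 Cl:1
Element totals:
  C: 7
  H: 11
  Cl: 1
  F: 4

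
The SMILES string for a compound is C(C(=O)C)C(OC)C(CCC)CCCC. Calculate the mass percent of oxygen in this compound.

14.93%

Atom tally by fragment:
  CH3COCH2 → C:3 H:5 O:1
  CH(OCH3) → C:2 H:4 O:1
  CH(CH2CH2CH3) → C:4 H:8
  CH2 → C:1 H:2
  CH2 → C:1 H:2
  CH2 → C:1 H:2
  CH3 → C:1 H:3
Element totals:
  C: 13
  H: 26
  O: 2
Molecular formula: C13H26O2.
Molar mass = 214.349 g/mol.
Mass from O: 2 × 15.999 = 31.998 g/mol.
%O = 31.998 / 214.349 × 100 = 14.93%.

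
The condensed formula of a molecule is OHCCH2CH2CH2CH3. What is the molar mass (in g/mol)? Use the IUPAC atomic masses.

Element totals:
  C: 5
  H: 10
  O: 1
Molecular formula: C5H10O.
  M = 5(12.011) + 10(1.008) + 15.999
    = 60.055 + 10.080 + 15.999 = 86.134

86.13 g/mol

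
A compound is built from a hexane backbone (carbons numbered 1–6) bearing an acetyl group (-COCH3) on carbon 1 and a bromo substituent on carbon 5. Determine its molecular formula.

C8H15BrO

Atom tally by fragment:
  CH3COCH2 → C:3 H:5 O:1
  CH2 → C:1 H:2
  CH2 → C:1 H:2
  CH2 → C:1 H:2
  CH(Br) → C:1 H:1 Br:1
  CH3 → C:1 H:3
Element totals:
  C: 8
  H: 15
  Br: 1
  O: 1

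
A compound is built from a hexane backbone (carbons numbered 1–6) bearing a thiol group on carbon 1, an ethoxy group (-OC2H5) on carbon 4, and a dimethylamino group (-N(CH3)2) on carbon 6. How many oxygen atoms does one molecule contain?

1

Atom tally by fragment:
  HSCH2 → C:1 H:3 S:1
  CH2 → C:1 H:2
  CH2 → C:1 H:2
  CH(OC2H5) → C:3 H:6 O:1
  CH2 → C:1 H:2
  CH2N(CH3)2 → C:3 H:8 N:1
Element totals:
  C: 10
  H: 23
  N: 1
  O: 1
  S: 1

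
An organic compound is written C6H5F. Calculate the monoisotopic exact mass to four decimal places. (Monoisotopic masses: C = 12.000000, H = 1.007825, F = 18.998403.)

96.0375

Element totals:
  C: 6
  H: 5
  F: 1
Molecular formula: C6H5F.
  M = 6(12.0) + 5(1.007825) + 18.998403
    = 72.000000 + 5.039125 + 18.998403 = 96.037528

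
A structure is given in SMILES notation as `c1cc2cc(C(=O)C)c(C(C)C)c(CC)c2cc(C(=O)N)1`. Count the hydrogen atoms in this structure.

21

Atom tally by fragment:
  naphthalene ring system core → C:10 H:8
  (− 4 ring H displaced by substituents)
  + COCH3 → C:2 H:3 O:1
  + CH(CH3)2 → C:3 H:7
  + C2H5 → C:2 H:5
  + CONH2 → C:1 H:2 O:1 N:1
Element totals:
  C: 18
  H: 21
  N: 1
  O: 2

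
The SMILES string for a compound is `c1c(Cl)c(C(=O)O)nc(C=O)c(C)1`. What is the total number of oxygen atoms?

Atom tally by fragment:
  pyridine ring core → C:5 H:5 N:1
  (− 4 ring H displaced by substituents)
  + Cl → Cl:1
  + COOH → C:1 H:1 O:2
  + CHO → C:1 H:1 O:1
  + CH3 → C:1 H:3
Element totals:
  C: 8
  H: 6
  Cl: 1
  N: 1
  O: 3

3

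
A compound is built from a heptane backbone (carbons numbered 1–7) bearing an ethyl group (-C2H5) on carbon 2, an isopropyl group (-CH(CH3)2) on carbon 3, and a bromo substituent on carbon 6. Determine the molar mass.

249.24 g/mol

Atom tally by fragment:
  CH3 → C:1 H:3
  CH(C2H5) → C:3 H:6
  CH(CH(CH3)2) → C:4 H:8
  CH2 → C:1 H:2
  CH2 → C:1 H:2
  CH(Br) → C:1 H:1 Br:1
  CH3 → C:1 H:3
Element totals:
  C: 12
  H: 25
  Br: 1
Molecular formula: C12H25Br.
  M = 12(12.011) + 25(1.008) + 79.904
    = 144.132 + 25.200 + 79.904 = 249.236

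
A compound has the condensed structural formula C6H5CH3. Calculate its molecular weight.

Atom tally by fragment:
  benzene ring core → C:6 H:6
  (− 1 ring H displaced by substituents)
  + CH3 → C:1 H:3
Element totals:
  C: 7
  H: 8
Molecular formula: C7H8.
  M = 7(12.011) + 8(1.008)
    = 84.077 + 8.064 = 92.141

92.14 g/mol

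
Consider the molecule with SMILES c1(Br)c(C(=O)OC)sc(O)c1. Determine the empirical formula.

Atom tally by fragment:
  thiophene ring core → C:4 H:4 S:1
  (− 3 ring H displaced by substituents)
  + Br → Br:1
  + COOCH3 → C:2 H:3 O:2
  + OH → O:1 H:1
Element totals:
  C: 6
  H: 5
  Br: 1
  O: 3
  S: 1
Molecular formula: C6H5BrO3S.
gcd of subscripts (1, 6, 5, 3, 1) = 1, so the empirical formula equals the molecular formula.

C6H5BrO3S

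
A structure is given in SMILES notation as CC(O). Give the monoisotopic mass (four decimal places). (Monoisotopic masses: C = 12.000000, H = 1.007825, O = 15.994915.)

Atom tally by fragment:
  CH3 → C:1 H:3
  CH2OH → C:1 H:3 O:1
Element totals:
  C: 2
  H: 6
  O: 1
Molecular formula: C2H6O.
  M = 2(12.0) + 6(1.007825) + 15.994915
    = 24.000000 + 6.046950 + 15.994915 = 46.041865

46.0419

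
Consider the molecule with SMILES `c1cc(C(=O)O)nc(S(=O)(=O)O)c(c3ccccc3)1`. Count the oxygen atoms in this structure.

5

Atom tally by fragment:
  pyridine ring core → C:5 H:5 N:1
  (− 3 ring H displaced by substituents)
  + COOH → C:1 H:1 O:2
  + SO3H → S:1 O:3 H:1
  + C6H5 → C:6 H:5
Element totals:
  C: 12
  H: 9
  N: 1
  O: 5
  S: 1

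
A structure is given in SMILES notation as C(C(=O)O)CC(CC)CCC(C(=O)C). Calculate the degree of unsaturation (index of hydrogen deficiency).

Atom tally by fragment:
  HOOCCH2 → C:2 H:3 O:2
  CH2 → C:1 H:2
  CH(C2H5) → C:3 H:6
  CH2 → C:1 H:2
  CH2 → C:1 H:2
  CH2COCH3 → C:3 H:5 O:1
Element totals:
  C: 11
  H: 20
  O: 3
Molecular formula: C11H20O3.
DoU = (2C + 2 + N − H − X) / 2 = (2·11 + 2 + 0 − 20 − 0) / 2 = 2.

2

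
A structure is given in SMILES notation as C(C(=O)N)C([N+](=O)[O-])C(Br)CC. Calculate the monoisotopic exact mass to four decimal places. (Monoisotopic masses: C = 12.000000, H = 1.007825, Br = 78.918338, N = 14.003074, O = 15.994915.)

237.9953

Atom tally by fragment:
  H2NOCCH2 → C:2 H:4 O:1 N:1
  CH(NO2) → C:1 H:1 N:1 O:2
  CH(Br) → C:1 H:1 Br:1
  CH2 → C:1 H:2
  CH3 → C:1 H:3
Element totals:
  C: 6
  H: 11
  Br: 1
  N: 2
  O: 3
Molecular formula: C6H11BrN2O3.
  M = 6(12.0) + 11(1.007825) + 78.918338 + 2(14.003074) + 3(15.994915)
    = 72.000000 + 11.086075 + 78.918338 + 28.006148 + 47.984745 = 237.995306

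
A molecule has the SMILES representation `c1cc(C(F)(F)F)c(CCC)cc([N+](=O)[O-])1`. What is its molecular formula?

C10H10F3NO2

Atom tally by fragment:
  benzene ring core → C:6 H:6
  (− 3 ring H displaced by substituents)
  + CF3 → C:1 F:3
  + CH2CH2CH3 → C:3 H:7
  + NO2 → N:1 O:2
Element totals:
  C: 10
  H: 10
  F: 3
  N: 1
  O: 2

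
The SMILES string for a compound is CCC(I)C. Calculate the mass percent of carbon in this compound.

Atom tally by fragment:
  CH3 → C:1 H:3
  CH2 → C:1 H:2
  CH(I) → C:1 H:1 I:1
  CH3 → C:1 H:3
Element totals:
  C: 4
  H: 9
  I: 1
Molecular formula: C4H9I.
Molar mass = 184.020 g/mol.
Mass from C: 4 × 12.011 = 48.044 g/mol.
%C = 48.044 / 184.020 × 100 = 26.11%.

26.11%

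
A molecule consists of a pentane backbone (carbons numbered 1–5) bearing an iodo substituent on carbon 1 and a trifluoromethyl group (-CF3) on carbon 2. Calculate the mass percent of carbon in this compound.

Atom tally by fragment:
  ICH2 → C:1 H:2 I:1
  CH(CF3) → C:2 H:1 F:3
  CH2 → C:1 H:2
  CH2 → C:1 H:2
  CH3 → C:1 H:3
Element totals:
  C: 6
  H: 10
  F: 3
  I: 1
Molecular formula: C6H10F3I.
Molar mass = 266.044 g/mol.
Mass from C: 6 × 12.011 = 72.066 g/mol.
%C = 72.066 / 266.044 × 100 = 27.09%.

27.09%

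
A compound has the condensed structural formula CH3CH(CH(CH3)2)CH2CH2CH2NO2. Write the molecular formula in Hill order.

Atom tally by fragment:
  CH3 → C:1 H:3
  CH(CH(CH3)2) → C:4 H:8
  CH2 → C:1 H:2
  CH2 → C:1 H:2
  CH2NO2 → C:1 H:2 N:1 O:2
Element totals:
  C: 8
  H: 17
  N: 1
  O: 2

C8H17NO2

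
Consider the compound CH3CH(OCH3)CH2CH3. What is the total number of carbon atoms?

5

Element totals:
  C: 5
  H: 12
  O: 1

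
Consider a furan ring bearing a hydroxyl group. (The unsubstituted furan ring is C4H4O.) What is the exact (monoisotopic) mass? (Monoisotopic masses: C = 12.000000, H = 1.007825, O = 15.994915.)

84.0211

Atom tally by fragment:
  furan ring core → C:4 H:4 O:1
  (− 1 ring H displaced by substituents)
  + OH → O:1 H:1
Element totals:
  C: 4
  H: 4
  O: 2
Molecular formula: C4H4O2.
  M = 4(12.0) + 4(1.007825) + 2(15.994915)
    = 48.000000 + 4.031300 + 31.989830 = 84.021130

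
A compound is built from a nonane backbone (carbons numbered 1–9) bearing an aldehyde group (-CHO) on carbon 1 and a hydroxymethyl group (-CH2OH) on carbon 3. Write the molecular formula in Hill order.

C11H22O2

Atom tally by fragment:
  OHCCH2 → C:2 H:3 O:1
  CH2 → C:1 H:2
  CH(CH2OH) → C:2 H:4 O:1
  CH2 → C:1 H:2
  CH2 → C:1 H:2
  CH2 → C:1 H:2
  CH2 → C:1 H:2
  CH2 → C:1 H:2
  CH3 → C:1 H:3
Element totals:
  C: 11
  H: 22
  O: 2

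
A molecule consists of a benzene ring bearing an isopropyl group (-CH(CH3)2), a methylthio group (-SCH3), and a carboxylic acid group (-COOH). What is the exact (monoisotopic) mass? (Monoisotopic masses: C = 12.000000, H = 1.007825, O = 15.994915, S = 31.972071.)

210.0715

Atom tally by fragment:
  benzene ring core → C:6 H:6
  (− 3 ring H displaced by substituents)
  + CH(CH3)2 → C:3 H:7
  + SCH3 → C:1 H:3 S:1
  + COOH → C:1 H:1 O:2
Element totals:
  C: 11
  H: 14
  O: 2
  S: 1
Molecular formula: C11H14O2S.
  M = 11(12.0) + 14(1.007825) + 2(15.994915) + 31.972071
    = 132.000000 + 14.109550 + 31.989830 + 31.972071 = 210.071451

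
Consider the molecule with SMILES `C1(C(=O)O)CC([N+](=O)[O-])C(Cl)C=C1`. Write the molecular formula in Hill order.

Atom tally by fragment:
  cyclohexene ring core → C:6 H:10
  (− 3 ring H displaced by substituents)
  + COOH → C:1 H:1 O:2
  + NO2 → N:1 O:2
  + Cl → Cl:1
Element totals:
  C: 7
  H: 8
  Cl: 1
  N: 1
  O: 4

C7H8ClNO4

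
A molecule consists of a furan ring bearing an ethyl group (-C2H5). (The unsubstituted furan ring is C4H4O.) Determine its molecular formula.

Atom tally by fragment:
  furan ring core → C:4 H:4 O:1
  (− 1 ring H displaced by substituents)
  + C2H5 → C:2 H:5
Element totals:
  C: 6
  H: 8
  O: 1

C6H8O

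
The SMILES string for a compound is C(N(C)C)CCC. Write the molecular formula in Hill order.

C6H15N

Atom tally by fragment:
  (CH3)2NCH2 → C:3 H:8 N:1
  CH2 → C:1 H:2
  CH2 → C:1 H:2
  CH3 → C:1 H:3
Element totals:
  C: 6
  H: 15
  N: 1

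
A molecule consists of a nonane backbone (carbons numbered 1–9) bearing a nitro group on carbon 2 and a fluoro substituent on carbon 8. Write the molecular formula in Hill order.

C9H18FNO2

Atom tally by fragment:
  CH3 → C:1 H:3
  CH(NO2) → C:1 H:1 N:1 O:2
  CH2 → C:1 H:2
  CH2 → C:1 H:2
  CH2 → C:1 H:2
  CH2 → C:1 H:2
  CH2 → C:1 H:2
  CH(F) → C:1 H:1 F:1
  CH3 → C:1 H:3
Element totals:
  C: 9
  H: 18
  F: 1
  N: 1
  O: 2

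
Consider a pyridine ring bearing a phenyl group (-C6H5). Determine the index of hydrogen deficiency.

Atom tally by fragment:
  pyridine ring core → C:5 H:5 N:1
  (− 1 ring H displaced by substituents)
  + C6H5 → C:6 H:5
Element totals:
  C: 11
  H: 9
  N: 1
Molecular formula: C11H9N.
DoU = (2C + 2 + N − H − X) / 2 = (2·11 + 2 + 1 − 9 − 0) / 2 = 8.

8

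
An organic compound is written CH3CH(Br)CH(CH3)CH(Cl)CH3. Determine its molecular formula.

C6H12BrCl

Atom tally by fragment:
  CH3 → C:1 H:3
  CH(Br) → C:1 H:1 Br:1
  CH(CH3) → C:2 H:4
  CH(Cl) → C:1 H:1 Cl:1
  CH3 → C:1 H:3
Element totals:
  C: 6
  H: 12
  Br: 1
  Cl: 1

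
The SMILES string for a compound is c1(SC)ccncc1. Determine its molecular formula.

C6H7NS

Atom tally by fragment:
  pyridine ring core → C:5 H:5 N:1
  (− 1 ring H displaced by substituents)
  + SCH3 → C:1 H:3 S:1
Element totals:
  C: 6
  H: 7
  N: 1
  S: 1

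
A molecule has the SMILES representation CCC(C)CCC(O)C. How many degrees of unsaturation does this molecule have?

Atom tally by fragment:
  CH3 → C:1 H:3
  CH2 → C:1 H:2
  CH(CH3) → C:2 H:4
  CH2 → C:1 H:2
  CH2 → C:1 H:2
  CH(OH) → C:1 H:2 O:1
  CH3 → C:1 H:3
Element totals:
  C: 8
  H: 18
  O: 1
Molecular formula: C8H18O.
DoU = (2C + 2 + N − H − X) / 2 = (2·8 + 2 + 0 − 18 − 0) / 2 = 0.

0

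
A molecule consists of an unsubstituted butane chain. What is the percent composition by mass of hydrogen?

Atom tally by fragment:
  CH3 → C:1 H:3
  CH2 → C:1 H:2
  CH2 → C:1 H:2
  CH3 → C:1 H:3
Element totals:
  C: 4
  H: 10
Molecular formula: C4H10.
Molar mass = 58.124 g/mol.
Mass from H: 10 × 1.008 = 10.080 g/mol.
%H = 10.080 / 58.124 × 100 = 17.34%.

17.34%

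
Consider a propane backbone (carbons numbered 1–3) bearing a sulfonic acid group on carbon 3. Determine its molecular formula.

Atom tally by fragment:
  CH3 → C:1 H:3
  CH2 → C:1 H:2
  CH2SO3H → C:1 H:3 S:1 O:3
Element totals:
  C: 3
  H: 8
  O: 3
  S: 1

C3H8O3S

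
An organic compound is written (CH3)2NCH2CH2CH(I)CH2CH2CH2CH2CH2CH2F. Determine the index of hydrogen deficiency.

0

Atom tally by fragment:
  (CH3)2NCH2 → C:3 H:8 N:1
  CH2 → C:1 H:2
  CH(I) → C:1 H:1 I:1
  CH2 → C:1 H:2
  CH2 → C:1 H:2
  CH2 → C:1 H:2
  CH2 → C:1 H:2
  CH2 → C:1 H:2
  CH2F → C:1 H:2 F:1
Element totals:
  C: 11
  H: 23
  F: 1
  I: 1
  N: 1
Molecular formula: C11H23FIN.
DoU = (2C + 2 + N − H − X) / 2 = (2·11 + 2 + 1 − 23 − 2) / 2 = 0.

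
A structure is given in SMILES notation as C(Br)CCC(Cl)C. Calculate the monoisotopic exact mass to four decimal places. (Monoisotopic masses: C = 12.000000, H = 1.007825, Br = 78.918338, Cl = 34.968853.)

Atom tally by fragment:
  BrCH2 → C:1 H:2 Br:1
  CH2 → C:1 H:2
  CH2 → C:1 H:2
  CH(Cl) → C:1 H:1 Cl:1
  CH3 → C:1 H:3
Element totals:
  C: 5
  H: 10
  Br: 1
  Cl: 1
Molecular formula: C5H10BrCl.
  M = 5(12.0) + 10(1.007825) + 78.918338 + 34.968853
    = 60.000000 + 10.078250 + 78.918338 + 34.968853 = 183.965441

183.9654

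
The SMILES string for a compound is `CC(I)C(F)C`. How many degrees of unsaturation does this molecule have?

0

Atom tally by fragment:
  CH3 → C:1 H:3
  CH(I) → C:1 H:1 I:1
  CH(F) → C:1 H:1 F:1
  CH3 → C:1 H:3
Element totals:
  C: 4
  H: 8
  F: 1
  I: 1
Molecular formula: C4H8FI.
DoU = (2C + 2 + N − H − X) / 2 = (2·4 + 2 + 0 − 8 − 2) / 2 = 0.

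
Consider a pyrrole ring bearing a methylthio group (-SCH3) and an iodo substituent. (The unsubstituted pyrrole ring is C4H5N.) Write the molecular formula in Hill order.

C5H6INS

Atom tally by fragment:
  pyrrole ring core → C:4 H:5 N:1
  (− 2 ring H displaced by substituents)
  + SCH3 → C:1 H:3 S:1
  + I → I:1
Element totals:
  C: 5
  H: 6
  I: 1
  N: 1
  S: 1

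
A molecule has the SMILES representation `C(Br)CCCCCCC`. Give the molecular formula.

Atom tally by fragment:
  BrCH2 → C:1 H:2 Br:1
  CH2 → C:1 H:2
  CH2 → C:1 H:2
  CH2 → C:1 H:2
  CH2 → C:1 H:2
  CH2 → C:1 H:2
  CH2 → C:1 H:2
  CH3 → C:1 H:3
Element totals:
  C: 8
  H: 17
  Br: 1

C8H17Br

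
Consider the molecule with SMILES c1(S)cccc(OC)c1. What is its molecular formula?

C7H8OS

Atom tally by fragment:
  benzene ring core → C:6 H:6
  (− 2 ring H displaced by substituents)
  + SH → S:1 H:1
  + OCH3 → C:1 H:3 O:1
Element totals:
  C: 7
  H: 8
  O: 1
  S: 1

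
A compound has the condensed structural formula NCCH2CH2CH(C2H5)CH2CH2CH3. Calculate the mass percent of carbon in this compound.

77.63%

Element totals:
  C: 9
  H: 17
  N: 1
Molecular formula: C9H17N.
Molar mass = 139.242 g/mol.
Mass from C: 9 × 12.011 = 108.099 g/mol.
%C = 108.099 / 139.242 × 100 = 77.63%.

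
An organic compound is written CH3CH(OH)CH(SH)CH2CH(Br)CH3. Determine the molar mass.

Atom tally by fragment:
  CH3 → C:1 H:3
  CH(OH) → C:1 H:2 O:1
  CH(SH) → C:1 H:2 S:1
  CH2 → C:1 H:2
  CH(Br) → C:1 H:1 Br:1
  CH3 → C:1 H:3
Element totals:
  C: 6
  H: 13
  Br: 1
  O: 1
  S: 1
Molecular formula: C6H13BrOS.
  M = 6(12.011) + 13(1.008) + 79.904 + 15.999 + 32.06
    = 72.066 + 13.104 + 79.904 + 15.999 + 32.060 = 213.133

213.13 g/mol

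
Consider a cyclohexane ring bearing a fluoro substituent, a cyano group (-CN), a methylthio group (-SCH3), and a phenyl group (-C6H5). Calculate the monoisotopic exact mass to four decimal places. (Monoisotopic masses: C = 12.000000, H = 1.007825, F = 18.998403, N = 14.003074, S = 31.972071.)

Atom tally by fragment:
  cyclohexane ring core → C:6 H:12
  (− 4 ring H displaced by substituents)
  + F → F:1
  + CN → C:1 N:1
  + SCH3 → C:1 H:3 S:1
  + C6H5 → C:6 H:5
Element totals:
  C: 14
  H: 16
  F: 1
  N: 1
  S: 1
Molecular formula: C14H16FNS.
  M = 14(12.0) + 16(1.007825) + 18.998403 + 14.003074 + 31.972071
    = 168.000000 + 16.125200 + 18.998403 + 14.003074 + 31.972071 = 249.098748

249.0987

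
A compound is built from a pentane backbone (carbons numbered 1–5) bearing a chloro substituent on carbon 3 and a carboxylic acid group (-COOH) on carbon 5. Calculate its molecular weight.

Atom tally by fragment:
  CH3 → C:1 H:3
  CH2 → C:1 H:2
  CH(Cl) → C:1 H:1 Cl:1
  CH2 → C:1 H:2
  CH2COOH → C:2 H:3 O:2
Element totals:
  C: 6
  H: 11
  Cl: 1
  O: 2
Molecular formula: C6H11ClO2.
  M = 6(12.011) + 11(1.008) + 35.45 + 2(15.999)
    = 72.066 + 11.088 + 35.450 + 31.998 = 150.602

150.60 g/mol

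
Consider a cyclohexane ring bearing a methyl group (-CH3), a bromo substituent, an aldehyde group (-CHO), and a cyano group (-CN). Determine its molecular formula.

Atom tally by fragment:
  cyclohexane ring core → C:6 H:12
  (− 4 ring H displaced by substituents)
  + CH3 → C:1 H:3
  + Br → Br:1
  + CHO → C:1 H:1 O:1
  + CN → C:1 N:1
Element totals:
  C: 9
  H: 12
  Br: 1
  N: 1
  O: 1

C9H12BrNO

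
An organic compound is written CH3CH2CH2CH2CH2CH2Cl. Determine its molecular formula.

C6H13Cl

Atom tally by fragment:
  CH3 → C:1 H:3
  CH2 → C:1 H:2
  CH2 → C:1 H:2
  CH2 → C:1 H:2
  CH2 → C:1 H:2
  CH2Cl → C:1 H:2 Cl:1
Element totals:
  C: 6
  H: 13
  Cl: 1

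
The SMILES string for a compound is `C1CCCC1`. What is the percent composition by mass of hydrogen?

Atom tally by fragment:
  cyclopentane ring core → C:5 H:10
Element totals:
  C: 5
  H: 10
Molecular formula: C5H10.
Molar mass = 70.135 g/mol.
Mass from H: 10 × 1.008 = 10.080 g/mol.
%H = 10.080 / 70.135 × 100 = 14.37%.

14.37%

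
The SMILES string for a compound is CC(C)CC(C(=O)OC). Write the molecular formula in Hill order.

Atom tally by fragment:
  CH3 → C:1 H:3
  CH(CH3) → C:2 H:4
  CH2 → C:1 H:2
  CH2COOCH3 → C:3 H:5 O:2
Element totals:
  C: 7
  H: 14
  O: 2

C7H14O2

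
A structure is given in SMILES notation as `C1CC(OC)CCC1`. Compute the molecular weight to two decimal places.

Atom tally by fragment:
  cyclohexane ring core → C:6 H:12
  (− 1 ring H displaced by substituents)
  + OCH3 → C:1 H:3 O:1
Element totals:
  C: 7
  H: 14
  O: 1
Molecular formula: C7H14O.
  M = 7(12.011) + 14(1.008) + 15.999
    = 84.077 + 14.112 + 15.999 = 114.188

114.19 g/mol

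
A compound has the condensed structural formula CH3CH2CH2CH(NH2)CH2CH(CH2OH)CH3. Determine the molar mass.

Atom tally by fragment:
  CH3 → C:1 H:3
  CH2 → C:1 H:2
  CH2 → C:1 H:2
  CH(NH2) → C:1 H:3 N:1
  CH2 → C:1 H:2
  CH(CH2OH) → C:2 H:4 O:1
  CH3 → C:1 H:3
Element totals:
  C: 8
  H: 19
  N: 1
  O: 1
Molecular formula: C8H19NO.
  M = 8(12.011) + 19(1.008) + 14.007 + 15.999
    = 96.088 + 19.152 + 14.007 + 15.999 = 145.246

145.25 g/mol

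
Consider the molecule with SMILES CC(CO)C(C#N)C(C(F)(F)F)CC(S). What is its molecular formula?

Atom tally by fragment:
  CH3 → C:1 H:3
  CH(CH2OH) → C:2 H:4 O:1
  CH(CN) → C:2 H:1 N:1
  CH(CF3) → C:2 H:1 F:3
  CH2 → C:1 H:2
  CH2SH → C:1 H:3 S:1
Element totals:
  C: 9
  H: 14
  F: 3
  N: 1
  O: 1
  S: 1

C9H14F3NOS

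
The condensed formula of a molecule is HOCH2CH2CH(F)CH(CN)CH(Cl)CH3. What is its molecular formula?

C7H11ClFNO

Atom tally by fragment:
  HOCH2 → C:1 H:3 O:1
  CH2 → C:1 H:2
  CH(F) → C:1 H:1 F:1
  CH(CN) → C:2 H:1 N:1
  CH(Cl) → C:1 H:1 Cl:1
  CH3 → C:1 H:3
Element totals:
  C: 7
  H: 11
  Cl: 1
  F: 1
  N: 1
  O: 1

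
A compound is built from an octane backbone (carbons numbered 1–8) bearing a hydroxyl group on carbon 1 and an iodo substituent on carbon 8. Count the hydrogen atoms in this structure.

17

Atom tally by fragment:
  HOCH2 → C:1 H:3 O:1
  CH2 → C:1 H:2
  CH2 → C:1 H:2
  CH2 → C:1 H:2
  CH2 → C:1 H:2
  CH2 → C:1 H:2
  CH2 → C:1 H:2
  CH2I → C:1 H:2 I:1
Element totals:
  C: 8
  H: 17
  I: 1
  O: 1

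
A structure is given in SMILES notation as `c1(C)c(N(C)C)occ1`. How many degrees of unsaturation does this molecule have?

Atom tally by fragment:
  furan ring core → C:4 H:4 O:1
  (− 2 ring H displaced by substituents)
  + CH3 → C:1 H:3
  + N(CH3)2 → N:1 C:2 H:6
Element totals:
  C: 7
  H: 11
  N: 1
  O: 1
Molecular formula: C7H11NO.
DoU = (2C + 2 + N − H − X) / 2 = (2·7 + 2 + 1 − 11 − 0) / 2 = 3.

3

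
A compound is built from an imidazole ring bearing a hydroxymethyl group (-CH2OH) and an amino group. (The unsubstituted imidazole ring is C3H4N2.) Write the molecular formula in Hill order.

C4H7N3O

Atom tally by fragment:
  imidazole ring core → C:3 H:4 N:2
  (− 2 ring H displaced by substituents)
  + CH2OH → C:1 H:3 O:1
  + NH2 → N:1 H:2
Element totals:
  C: 4
  H: 7
  N: 3
  O: 1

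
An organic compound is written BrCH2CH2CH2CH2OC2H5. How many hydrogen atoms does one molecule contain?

13

Element totals:
  C: 6
  H: 13
  Br: 1
  O: 1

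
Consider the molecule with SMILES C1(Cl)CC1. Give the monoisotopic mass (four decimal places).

76.0080

Atom tally by fragment:
  cyclopropane ring core → C:3 H:6
  (− 1 ring H displaced by substituents)
  + Cl → Cl:1
Element totals:
  C: 3
  H: 5
  Cl: 1
Molecular formula: C3H5Cl.
  M = 3(12.0) + 5(1.007825) + 34.968853
    = 36.000000 + 5.039125 + 34.968853 = 76.007978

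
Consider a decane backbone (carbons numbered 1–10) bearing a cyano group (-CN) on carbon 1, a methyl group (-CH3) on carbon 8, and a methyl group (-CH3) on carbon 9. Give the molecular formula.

C13H25N

Atom tally by fragment:
  NCCH2 → C:2 H:2 N:1
  CH2 → C:1 H:2
  CH2 → C:1 H:2
  CH2 → C:1 H:2
  CH2 → C:1 H:2
  CH2 → C:1 H:2
  CH2 → C:1 H:2
  CH(CH3) → C:2 H:4
  CH(CH3) → C:2 H:4
  CH3 → C:1 H:3
Element totals:
  C: 13
  H: 25
  N: 1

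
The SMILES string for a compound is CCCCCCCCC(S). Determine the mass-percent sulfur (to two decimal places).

Atom tally by fragment:
  CH3 → C:1 H:3
  CH2 → C:1 H:2
  CH2 → C:1 H:2
  CH2 → C:1 H:2
  CH2 → C:1 H:2
  CH2 → C:1 H:2
  CH2 → C:1 H:2
  CH2 → C:1 H:2
  CH2SH → C:1 H:3 S:1
Element totals:
  C: 9
  H: 20
  S: 1
Molecular formula: C9H20S.
Molar mass = 160.319 g/mol.
Mass from S: 1 × 32.06 = 32.060 g/mol.
%S = 32.060 / 160.319 × 100 = 20.00%.

20.00%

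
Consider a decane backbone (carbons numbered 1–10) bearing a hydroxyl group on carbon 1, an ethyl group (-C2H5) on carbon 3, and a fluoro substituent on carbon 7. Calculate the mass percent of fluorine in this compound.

9.30%

Atom tally by fragment:
  HOCH2 → C:1 H:3 O:1
  CH2 → C:1 H:2
  CH(C2H5) → C:3 H:6
  CH2 → C:1 H:2
  CH2 → C:1 H:2
  CH2 → C:1 H:2
  CH(F) → C:1 H:1 F:1
  CH2 → C:1 H:2
  CH2 → C:1 H:2
  CH3 → C:1 H:3
Element totals:
  C: 12
  H: 25
  F: 1
  O: 1
Molecular formula: C12H25FO.
Molar mass = 204.329 g/mol.
Mass from F: 1 × 18.998 = 18.998 g/mol.
%F = 18.998 / 204.329 × 100 = 9.30%.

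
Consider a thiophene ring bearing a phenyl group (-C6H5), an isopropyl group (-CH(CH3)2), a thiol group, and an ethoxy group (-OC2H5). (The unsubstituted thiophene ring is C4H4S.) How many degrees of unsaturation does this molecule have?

7

Atom tally by fragment:
  thiophene ring core → C:4 H:4 S:1
  (− 4 ring H displaced by substituents)
  + C6H5 → C:6 H:5
  + CH(CH3)2 → C:3 H:7
  + SH → S:1 H:1
  + OC2H5 → C:2 H:5 O:1
Element totals:
  C: 15
  H: 18
  O: 1
  S: 2
Molecular formula: C15H18OS2.
DoU = (2C + 2 + N − H − X) / 2 = (2·15 + 2 + 0 − 18 − 0) / 2 = 7.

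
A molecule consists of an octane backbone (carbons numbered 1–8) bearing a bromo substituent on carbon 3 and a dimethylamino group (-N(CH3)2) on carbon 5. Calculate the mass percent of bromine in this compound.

Atom tally by fragment:
  CH3 → C:1 H:3
  CH2 → C:1 H:2
  CH(Br) → C:1 H:1 Br:1
  CH2 → C:1 H:2
  CH(N(CH3)2) → C:3 H:7 N:1
  CH2 → C:1 H:2
  CH2 → C:1 H:2
  CH3 → C:1 H:3
Element totals:
  C: 10
  H: 22
  Br: 1
  N: 1
Molecular formula: C10H22BrN.
Molar mass = 236.197 g/mol.
Mass from Br: 1 × 79.904 = 79.904 g/mol.
%Br = 79.904 / 236.197 × 100 = 33.83%.

33.83%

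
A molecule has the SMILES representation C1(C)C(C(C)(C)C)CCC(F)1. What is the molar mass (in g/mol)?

Atom tally by fragment:
  cyclopentane ring core → C:5 H:10
  (− 3 ring H displaced by substituents)
  + CH3 → C:1 H:3
  + C(CH3)3 → C:4 H:9
  + F → F:1
Element totals:
  C: 10
  H: 19
  F: 1
Molecular formula: C10H19F.
  M = 10(12.011) + 19(1.008) + 18.998
    = 120.110 + 19.152 + 18.998 = 158.260

158.26 g/mol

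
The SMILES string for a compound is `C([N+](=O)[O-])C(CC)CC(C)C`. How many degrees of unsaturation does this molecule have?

1

Atom tally by fragment:
  O2NCH2 → C:1 H:2 N:1 O:2
  CH(C2H5) → C:3 H:6
  CH2 → C:1 H:2
  CH(CH3) → C:2 H:4
  CH3 → C:1 H:3
Element totals:
  C: 8
  H: 17
  N: 1
  O: 2
Molecular formula: C8H17NO2.
DoU = (2C + 2 + N − H − X) / 2 = (2·8 + 2 + 1 − 17 − 0) / 2 = 1.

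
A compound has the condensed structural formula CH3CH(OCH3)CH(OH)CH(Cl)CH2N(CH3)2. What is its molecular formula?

C8H18ClNO2

Atom tally by fragment:
  CH3 → C:1 H:3
  CH(OCH3) → C:2 H:4 O:1
  CH(OH) → C:1 H:2 O:1
  CH(Cl) → C:1 H:1 Cl:1
  CH2N(CH3)2 → C:3 H:8 N:1
Element totals:
  C: 8
  H: 18
  Cl: 1
  N: 1
  O: 2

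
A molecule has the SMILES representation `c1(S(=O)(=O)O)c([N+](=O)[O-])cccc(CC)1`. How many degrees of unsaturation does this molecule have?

Atom tally by fragment:
  benzene ring core → C:6 H:6
  (− 3 ring H displaced by substituents)
  + SO3H → S:1 O:3 H:1
  + NO2 → N:1 O:2
  + C2H5 → C:2 H:5
Element totals:
  C: 8
  H: 9
  N: 1
  O: 5
  S: 1
Molecular formula: C8H9NO5S.
DoU = (2C + 2 + N − H − X) / 2 = (2·8 + 2 + 1 − 9 − 0) / 2 = 5.

5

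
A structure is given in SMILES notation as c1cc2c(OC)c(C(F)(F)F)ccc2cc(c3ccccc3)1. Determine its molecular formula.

Atom tally by fragment:
  naphthalene ring system core → C:10 H:8
  (− 3 ring H displaced by substituents)
  + OCH3 → C:1 H:3 O:1
  + CF3 → C:1 F:3
  + C6H5 → C:6 H:5
Element totals:
  C: 18
  H: 13
  F: 3
  O: 1

C18H13F3O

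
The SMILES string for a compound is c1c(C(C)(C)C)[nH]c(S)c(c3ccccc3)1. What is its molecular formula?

C14H17NS

Atom tally by fragment:
  pyrrole ring core → C:4 H:5 N:1
  (− 3 ring H displaced by substituents)
  + C(CH3)3 → C:4 H:9
  + SH → S:1 H:1
  + C6H5 → C:6 H:5
Element totals:
  C: 14
  H: 17
  N: 1
  S: 1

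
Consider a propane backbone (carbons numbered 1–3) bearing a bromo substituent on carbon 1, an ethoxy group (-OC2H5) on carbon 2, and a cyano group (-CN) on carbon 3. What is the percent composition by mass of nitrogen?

7.29%

Atom tally by fragment:
  BrCH2 → C:1 H:2 Br:1
  CH(OC2H5) → C:3 H:6 O:1
  CH2CN → C:2 H:2 N:1
Element totals:
  C: 6
  H: 10
  Br: 1
  N: 1
  O: 1
Molecular formula: C6H10BrNO.
Molar mass = 192.056 g/mol.
Mass from N: 1 × 14.007 = 14.007 g/mol.
%N = 14.007 / 192.056 × 100 = 7.29%.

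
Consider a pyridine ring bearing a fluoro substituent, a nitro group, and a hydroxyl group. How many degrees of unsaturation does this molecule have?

Atom tally by fragment:
  pyridine ring core → C:5 H:5 N:1
  (− 3 ring H displaced by substituents)
  + F → F:1
  + NO2 → N:1 O:2
  + OH → O:1 H:1
Element totals:
  C: 5
  H: 3
  F: 1
  N: 2
  O: 3
Molecular formula: C5H3FN2O3.
DoU = (2C + 2 + N − H − X) / 2 = (2·5 + 2 + 2 − 3 − 1) / 2 = 5.

5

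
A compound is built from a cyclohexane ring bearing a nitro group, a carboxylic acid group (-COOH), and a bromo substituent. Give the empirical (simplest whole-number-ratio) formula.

Atom tally by fragment:
  cyclohexane ring core → C:6 H:12
  (− 3 ring H displaced by substituents)
  + NO2 → N:1 O:2
  + COOH → C:1 H:1 O:2
  + Br → Br:1
Element totals:
  C: 7
  H: 10
  Br: 1
  N: 1
  O: 4
Molecular formula: C7H10BrNO4.
gcd of subscripts (1, 7, 10, 1, 4) = 1, so the empirical formula equals the molecular formula.

C7H10BrNO4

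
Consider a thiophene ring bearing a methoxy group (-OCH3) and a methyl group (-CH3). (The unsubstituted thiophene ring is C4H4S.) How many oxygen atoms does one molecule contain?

1

Atom tally by fragment:
  thiophene ring core → C:4 H:4 S:1
  (− 2 ring H displaced by substituents)
  + OCH3 → C:1 H:3 O:1
  + CH3 → C:1 H:3
Element totals:
  C: 6
  H: 8
  O: 1
  S: 1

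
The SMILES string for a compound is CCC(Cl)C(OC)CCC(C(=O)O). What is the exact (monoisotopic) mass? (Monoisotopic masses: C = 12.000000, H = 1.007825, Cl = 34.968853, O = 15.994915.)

Atom tally by fragment:
  CH3 → C:1 H:3
  CH2 → C:1 H:2
  CH(Cl) → C:1 H:1 Cl:1
  CH(OCH3) → C:2 H:4 O:1
  CH2 → C:1 H:2
  CH2 → C:1 H:2
  CH2COOH → C:2 H:3 O:2
Element totals:
  C: 9
  H: 17
  Cl: 1
  O: 3
Molecular formula: C9H17ClO3.
  M = 9(12.0) + 17(1.007825) + 34.968853 + 3(15.994915)
    = 108.000000 + 17.133025 + 34.968853 + 47.984745 = 208.086623

208.0866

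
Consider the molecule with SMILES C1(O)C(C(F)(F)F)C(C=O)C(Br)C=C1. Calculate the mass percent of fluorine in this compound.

Atom tally by fragment:
  cyclohexene ring core → C:6 H:10
  (− 4 ring H displaced by substituents)
  + OH → O:1 H:1
  + CF3 → C:1 F:3
  + CHO → C:1 H:1 O:1
  + Br → Br:1
Element totals:
  C: 8
  H: 8
  Br: 1
  F: 3
  O: 2
Molecular formula: C8H8BrF3O2.
Molar mass = 273.048 g/mol.
Mass from F: 3 × 18.998 = 56.994 g/mol.
%F = 56.994 / 273.048 × 100 = 20.87%.

20.87%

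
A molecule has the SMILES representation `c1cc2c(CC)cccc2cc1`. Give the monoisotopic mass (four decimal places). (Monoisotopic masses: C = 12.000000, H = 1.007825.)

Atom tally by fragment:
  naphthalene ring system core → C:10 H:8
  (− 1 ring H displaced by substituents)
  + C2H5 → C:2 H:5
Element totals:
  C: 12
  H: 12
Molecular formula: C12H12.
  M = 12(12.0) + 12(1.007825)
    = 144.000000 + 12.093900 = 156.093900

156.0939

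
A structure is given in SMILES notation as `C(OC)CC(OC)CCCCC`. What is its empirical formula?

Atom tally by fragment:
  CH3OCH2 → C:2 H:5 O:1
  CH2 → C:1 H:2
  CH(OCH3) → C:2 H:4 O:1
  CH2 → C:1 H:2
  CH2 → C:1 H:2
  CH2 → C:1 H:2
  CH2 → C:1 H:2
  CH3 → C:1 H:3
Element totals:
  C: 10
  H: 22
  O: 2
Molecular formula: C10H22O2.
gcd of subscripts = 2; dividing each by 2:
  C: 10/2 = 5
  H: 22/2 = 11
  O: 2/2 = 1

C5H11O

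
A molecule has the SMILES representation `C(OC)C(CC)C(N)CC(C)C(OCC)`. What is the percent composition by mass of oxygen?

14.72%

Atom tally by fragment:
  CH3OCH2 → C:2 H:5 O:1
  CH(C2H5) → C:3 H:6
  CH(NH2) → C:1 H:3 N:1
  CH2 → C:1 H:2
  CH(CH3) → C:2 H:4
  CH2OC2H5 → C:3 H:7 O:1
Element totals:
  C: 12
  H: 27
  N: 1
  O: 2
Molecular formula: C12H27NO2.
Molar mass = 217.353 g/mol.
Mass from O: 2 × 15.999 = 31.998 g/mol.
%O = 31.998 / 217.353 × 100 = 14.72%.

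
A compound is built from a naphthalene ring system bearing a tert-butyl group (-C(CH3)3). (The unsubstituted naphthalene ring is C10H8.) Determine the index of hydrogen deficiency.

7

Atom tally by fragment:
  naphthalene ring system core → C:10 H:8
  (− 1 ring H displaced by substituents)
  + C(CH3)3 → C:4 H:9
Element totals:
  C: 14
  H: 16
Molecular formula: C14H16.
DoU = (2C + 2 + N − H − X) / 2 = (2·14 + 2 + 0 − 16 − 0) / 2 = 7.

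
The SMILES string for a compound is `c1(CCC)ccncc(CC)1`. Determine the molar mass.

Atom tally by fragment:
  pyridine ring core → C:5 H:5 N:1
  (− 2 ring H displaced by substituents)
  + CH2CH2CH3 → C:3 H:7
  + C2H5 → C:2 H:5
Element totals:
  C: 10
  H: 15
  N: 1
Molecular formula: C10H15N.
  M = 10(12.011) + 15(1.008) + 14.007
    = 120.110 + 15.120 + 14.007 = 149.237

149.24 g/mol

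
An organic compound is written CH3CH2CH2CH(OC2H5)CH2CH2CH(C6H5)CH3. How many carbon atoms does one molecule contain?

Atom tally by fragment:
  CH3 → C:1 H:3
  CH2 → C:1 H:2
  CH2 → C:1 H:2
  CH(OC2H5) → C:3 H:6 O:1
  CH2 → C:1 H:2
  CH2 → C:1 H:2
  CH(C6H5) → C:7 H:6
  CH3 → C:1 H:3
Element totals:
  C: 16
  H: 26
  O: 1

16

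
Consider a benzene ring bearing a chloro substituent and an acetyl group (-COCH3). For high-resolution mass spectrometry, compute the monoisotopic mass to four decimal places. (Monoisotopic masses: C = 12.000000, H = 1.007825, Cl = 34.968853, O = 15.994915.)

154.0185

Atom tally by fragment:
  benzene ring core → C:6 H:6
  (− 2 ring H displaced by substituents)
  + Cl → Cl:1
  + COCH3 → C:2 H:3 O:1
Element totals:
  C: 8
  H: 7
  Cl: 1
  O: 1
Molecular formula: C8H7ClO.
  M = 8(12.0) + 7(1.007825) + 34.968853 + 15.994915
    = 96.000000 + 7.054775 + 34.968853 + 15.994915 = 154.018543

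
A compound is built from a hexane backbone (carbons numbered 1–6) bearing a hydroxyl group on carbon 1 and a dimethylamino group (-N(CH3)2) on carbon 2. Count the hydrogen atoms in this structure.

19

Atom tally by fragment:
  HOCH2 → C:1 H:3 O:1
  CH(N(CH3)2) → C:3 H:7 N:1
  CH2 → C:1 H:2
  CH2 → C:1 H:2
  CH2 → C:1 H:2
  CH3 → C:1 H:3
Element totals:
  C: 8
  H: 19
  N: 1
  O: 1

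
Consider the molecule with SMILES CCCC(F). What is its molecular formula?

Atom tally by fragment:
  CH3 → C:1 H:3
  CH2 → C:1 H:2
  CH2 → C:1 H:2
  CH2F → C:1 H:2 F:1
Element totals:
  C: 4
  H: 9
  F: 1

C4H9F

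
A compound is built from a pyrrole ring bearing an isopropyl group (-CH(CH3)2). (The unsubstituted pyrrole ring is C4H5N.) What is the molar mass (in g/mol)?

109.17 g/mol

Atom tally by fragment:
  pyrrole ring core → C:4 H:5 N:1
  (− 1 ring H displaced by substituents)
  + CH(CH3)2 → C:3 H:7
Element totals:
  C: 7
  H: 11
  N: 1
Molecular formula: C7H11N.
  M = 7(12.011) + 11(1.008) + 14.007
    = 84.077 + 11.088 + 14.007 = 109.172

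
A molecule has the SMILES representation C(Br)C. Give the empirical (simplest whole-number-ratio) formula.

Atom tally by fragment:
  BrCH2 → C:1 H:2 Br:1
  CH3 → C:1 H:3
Element totals:
  C: 2
  H: 5
  Br: 1
Molecular formula: C2H5Br.
gcd of subscripts (1, 2, 5) = 1, so the empirical formula equals the molecular formula.

C2H5Br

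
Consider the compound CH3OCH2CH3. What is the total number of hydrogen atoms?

8

Atom tally by fragment:
  CH3OCH2 → C:2 H:5 O:1
  CH3 → C:1 H:3
Element totals:
  C: 3
  H: 8
  O: 1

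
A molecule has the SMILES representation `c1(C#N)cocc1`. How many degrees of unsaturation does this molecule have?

5

Atom tally by fragment:
  furan ring core → C:4 H:4 O:1
  (− 1 ring H displaced by substituents)
  + CN → C:1 N:1
Element totals:
  C: 5
  H: 3
  N: 1
  O: 1
Molecular formula: C5H3NO.
DoU = (2C + 2 + N − H − X) / 2 = (2·5 + 2 + 1 − 3 − 0) / 2 = 5.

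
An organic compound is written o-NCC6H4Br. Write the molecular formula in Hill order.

C7H4BrN

Element totals:
  C: 7
  H: 4
  Br: 1
  N: 1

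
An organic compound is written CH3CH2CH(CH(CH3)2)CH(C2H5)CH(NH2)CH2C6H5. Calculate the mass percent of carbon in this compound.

Atom tally by fragment:
  CH3 → C:1 H:3
  CH2 → C:1 H:2
  CH(CH(CH3)2) → C:4 H:8
  CH(C2H5) → C:3 H:6
  CH(NH2) → C:1 H:3 N:1
  CH2C6H5 → C:7 H:7
Element totals:
  C: 17
  H: 29
  N: 1
Molecular formula: C17H29N.
Molar mass = 247.426 g/mol.
Mass from C: 17 × 12.011 = 204.187 g/mol.
%C = 204.187 / 247.426 × 100 = 82.52%.

82.52%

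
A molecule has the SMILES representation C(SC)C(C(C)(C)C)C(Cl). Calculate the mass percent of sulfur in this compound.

Atom tally by fragment:
  CH3SCH2 → C:2 H:5 S:1
  CH(C(CH3)3) → C:5 H:10
  CH2Cl → C:1 H:2 Cl:1
Element totals:
  C: 8
  H: 17
  Cl: 1
  S: 1
Molecular formula: C8H17ClS.
Molar mass = 180.734 g/mol.
Mass from S: 1 × 32.06 = 32.060 g/mol.
%S = 32.060 / 180.734 × 100 = 17.74%.

17.74%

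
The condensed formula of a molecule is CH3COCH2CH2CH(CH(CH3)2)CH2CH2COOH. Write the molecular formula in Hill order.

Atom tally by fragment:
  CH3COCH2 → C:3 H:5 O:1
  CH2 → C:1 H:2
  CH(CH(CH3)2) → C:4 H:8
  CH2 → C:1 H:2
  CH2COOH → C:2 H:3 O:2
Element totals:
  C: 11
  H: 20
  O: 3

C11H20O3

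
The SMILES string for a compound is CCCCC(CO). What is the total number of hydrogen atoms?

14

Atom tally by fragment:
  CH3 → C:1 H:3
  CH2 → C:1 H:2
  CH2 → C:1 H:2
  CH2 → C:1 H:2
  CH2CH2OH → C:2 H:5 O:1
Element totals:
  C: 6
  H: 14
  O: 1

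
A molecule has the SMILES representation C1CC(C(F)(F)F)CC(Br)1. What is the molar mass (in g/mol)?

217.03 g/mol

Atom tally by fragment:
  cyclopentane ring core → C:5 H:10
  (− 2 ring H displaced by substituents)
  + CF3 → C:1 F:3
  + Br → Br:1
Element totals:
  C: 6
  H: 8
  Br: 1
  F: 3
Molecular formula: C6H8BrF3.
  M = 6(12.011) + 8(1.008) + 79.904 + 3(18.998)
    = 72.066 + 8.064 + 79.904 + 56.994 = 217.028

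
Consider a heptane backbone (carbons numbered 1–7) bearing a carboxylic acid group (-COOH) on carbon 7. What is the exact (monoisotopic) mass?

Atom tally by fragment:
  CH3 → C:1 H:3
  CH2 → C:1 H:2
  CH2 → C:1 H:2
  CH2 → C:1 H:2
  CH2 → C:1 H:2
  CH2 → C:1 H:2
  CH2COOH → C:2 H:3 O:2
Element totals:
  C: 8
  H: 16
  O: 2
Molecular formula: C8H16O2.
  M = 8(12.0) + 16(1.007825) + 2(15.994915)
    = 96.000000 + 16.125200 + 31.989830 = 144.115030

144.1150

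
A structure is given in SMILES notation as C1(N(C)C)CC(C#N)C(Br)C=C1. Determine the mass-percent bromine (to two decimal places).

34.87%

Atom tally by fragment:
  cyclohexene ring core → C:6 H:10
  (− 3 ring H displaced by substituents)
  + N(CH3)2 → N:1 C:2 H:6
  + CN → C:1 N:1
  + Br → Br:1
Element totals:
  C: 9
  H: 13
  Br: 1
  N: 2
Molecular formula: C9H13BrN2.
Molar mass = 229.121 g/mol.
Mass from Br: 1 × 79.904 = 79.904 g/mol.
%Br = 79.904 / 229.121 × 100 = 34.87%.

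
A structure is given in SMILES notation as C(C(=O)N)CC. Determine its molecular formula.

Atom tally by fragment:
  H2NOCCH2 → C:2 H:4 O:1 N:1
  CH2 → C:1 H:2
  CH3 → C:1 H:3
Element totals:
  C: 4
  H: 9
  N: 1
  O: 1

C4H9NO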